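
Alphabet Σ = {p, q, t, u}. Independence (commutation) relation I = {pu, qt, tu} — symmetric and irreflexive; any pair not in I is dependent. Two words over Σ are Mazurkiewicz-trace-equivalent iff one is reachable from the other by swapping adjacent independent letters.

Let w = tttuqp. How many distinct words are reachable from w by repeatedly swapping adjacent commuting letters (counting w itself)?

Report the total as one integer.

10

0(t) covers ∅
1(t) covers 0:t
2(t) covers 1:t
3(u) covers ∅
4(q) covers 3:u
5(p) covers 2:t, 4:q
floor of heap: 0:t, 3:u
completions by unplaced set U, small U first (add the entries for U minus each lowest piece of U):
  |U|=1: {5}:1
  |U|=2: {2,5}:1  {4,5}:1
  |U|=3: {1,2,5}:1  {2,4,5}:2  {3,4,5}:1
  |U|=4: {0,1,2,5}:1  {1,2,4,5}:3  {2,3,4,5}:3
  start at 0(t): 6
  start at 3(u): 4
sum over floor = 10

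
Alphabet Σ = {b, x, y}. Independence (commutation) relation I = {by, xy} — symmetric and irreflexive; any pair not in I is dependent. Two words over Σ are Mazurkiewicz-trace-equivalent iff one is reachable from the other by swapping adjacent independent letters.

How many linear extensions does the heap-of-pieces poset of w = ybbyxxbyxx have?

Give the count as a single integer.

120

piece 0:y — minimal
piece 1:b — minimal
piece 2:b rests on {1:b}
piece 3:y rests on {0:y}
piece 4:x rests on {2:b}
piece 5:x rests on {4:x}
piece 6:b rests on {5:x}
piece 7:y rests on {3:y}
piece 8:x rests on {6:b}
piece 9:x rests on {8:x}
minimal pieces: {0:y, 1:b}
ways to finish when only these pieces remain (= sum over removing one remaining piece with nothing left below it):
  1 left: {7}→1  {9}→1
  2 left: {3,7}→1  {7,9}→2  {8,9}→1
  3 left: {0,3,7}→1  {3,7,9}→3  {6,8,9}→1  {7,8,9}→3
  4 left: {0,3,7,9}→4  {3,7,8,9}→6  {5,6,8,9}→1  {6,7,8,9}→4
  5 left: {0,3,7,8,9}→10  {3,6,7,8,9}→10  {4,5,6,8,9}→1  {5,6,7,8,9}→5
  6 left: {0,3,6,7,8,9}→20  {2,4,5,6,8,9}→1  {3,5,6,7,8,9}→15  {4,5,6,7,8,9}→6
  7 left: {0,3,5,6,7,8,9}→35  {1,2,4,5,6,8,9}→1  {2,4,5,6,7,8,9}→7  {3,4,5,6,7,8,9}→21
  8 left: {0,3,4,5,6,7,8,9}→56  {1,2,4,5,6,7,8,9}→8  {2,3,4,5,6,7,8,9}→28
  placing 0:y first → 36 extensions
  placing 1:b first → 84 extensions
total linear extensions = 120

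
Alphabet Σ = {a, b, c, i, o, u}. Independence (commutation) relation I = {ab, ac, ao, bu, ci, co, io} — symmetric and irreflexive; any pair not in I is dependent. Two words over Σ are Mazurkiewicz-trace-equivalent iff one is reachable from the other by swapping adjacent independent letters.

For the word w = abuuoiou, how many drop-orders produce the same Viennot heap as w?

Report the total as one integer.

12

0(a) covers ∅
1(b) covers ∅
2(u) covers 0:a
3(u) covers 2:u
4(o) covers 1:b, 3:u
5(i) covers 1:b, 3:u
6(o) covers 4:o
7(u) covers 5:i, 6:o
floor of heap: 0:a, 1:b
completions by unplaced set U, small U first (add the entries for U minus each lowest piece of U):
  |U|=1: {7}:1
  |U|=2: {5,7}:1  {6,7}:1
  |U|=3: {4,6,7}:1  {5,6,7}:2
  |U|=4: {4,5,6,7}:3
  |U|=5: {1,4,5,6,7}:3  {3,4,5,6,7}:3
  |U|=6: {1,3,4,5,6,7}:6  {2,3,4,5,6,7}:3
  start at 0(a): 9
  start at 1(b): 3
sum over floor = 12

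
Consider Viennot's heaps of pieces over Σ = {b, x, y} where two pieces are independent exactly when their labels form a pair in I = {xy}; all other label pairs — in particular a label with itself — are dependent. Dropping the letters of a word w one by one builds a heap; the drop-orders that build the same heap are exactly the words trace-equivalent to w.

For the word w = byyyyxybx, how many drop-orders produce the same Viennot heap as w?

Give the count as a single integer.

6

piece 0:b — minimal
piece 1:y rests on {0:b}
piece 2:y rests on {1:y}
piece 3:y rests on {2:y}
piece 4:y rests on {3:y}
piece 5:x rests on {0:b}
piece 6:y rests on {4:y}
piece 7:b rests on {5:x, 6:y}
piece 8:x rests on {7:b}
minimal pieces: {0:b}
ways to finish when only these pieces remain (= sum over removing one remaining piece with nothing left below it):
  1 left: {8}→1
  2 left: {7,8}→1
  3 left: {5,7,8}→1  {6,7,8}→1
  4 left: {4,6,7,8}→1  {5,6,7,8}→2
  5 left: {3,4,6,7,8}→1  {4,5,6,7,8}→3
  6 left: {2,3,4,6,7,8}→1  {3,4,5,6,7,8}→4
  7 left: {1,2,3,4,6,7,8}→1  {2,3,4,5,6,7,8}→5
  placing 0:b first → 6 extensions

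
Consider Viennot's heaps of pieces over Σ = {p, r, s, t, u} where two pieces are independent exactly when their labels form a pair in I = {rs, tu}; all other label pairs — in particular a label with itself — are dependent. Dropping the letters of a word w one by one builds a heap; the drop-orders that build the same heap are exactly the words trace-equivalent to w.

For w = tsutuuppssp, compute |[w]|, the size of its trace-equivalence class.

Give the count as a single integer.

piece 0:t — minimal
piece 1:s rests on {0:t}
piece 2:u rests on {1:s}
piece 3:t rests on {1:s}
piece 4:u rests on {2:u}
piece 5:u rests on {4:u}
piece 6:p rests on {3:t, 5:u}
piece 7:p rests on {6:p}
piece 8:s rests on {7:p}
piece 9:s rests on {8:s}
piece 10:p rests on {9:s}
minimal pieces: {0:t}
ways to finish when only these pieces remain (= sum over removing one remaining piece with nothing left below it):
  1 left: {10}→1
  2 left: {9,10}→1
  3 left: {8,9,10}→1
  4 left: {7,8,9,10}→1
  5 left: {6,7,8,9,10}→1
  6 left: {3,6,7,8,9,10}→1  {5,6,7,8,9,10}→1
  7 left: {3,5,6,7,8,9,10}→2  {4,5,6,7,8,9,10}→1
  8 left: {2,4,5,6,7,8,9,10}→1  {3,4,5,6,7,8,9,10}→3
  9 left: {2,3,4,5,6,7,8,9,10}→4
  placing 0:t first → 4 extensions

4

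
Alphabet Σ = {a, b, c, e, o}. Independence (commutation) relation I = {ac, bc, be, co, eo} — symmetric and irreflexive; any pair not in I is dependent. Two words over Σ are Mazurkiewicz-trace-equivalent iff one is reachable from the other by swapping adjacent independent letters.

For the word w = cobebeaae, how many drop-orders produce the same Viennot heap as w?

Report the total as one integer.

piece 0:c — minimal
piece 1:o — minimal
piece 2:b rests on {1:o}
piece 3:e rests on {0:c}
piece 4:b rests on {2:b}
piece 5:e rests on {3:e}
piece 6:a rests on {4:b, 5:e}
piece 7:a rests on {6:a}
piece 8:e rests on {7:a}
minimal pieces: {0:c, 1:o}
ways to finish when only these pieces remain (= sum over removing one remaining piece with nothing left below it):
  1 left: {8}→1
  2 left: {7,8}→1
  3 left: {6,7,8}→1
  4 left: {4,6,7,8}→1  {5,6,7,8}→1
  5 left: {2,4,6,7,8}→1  {3,5,6,7,8}→1  {4,5,6,7,8}→2
  6 left: {0,3,5,6,7,8}→1  {1,2,4,6,7,8}→1  {2,4,5,6,7,8}→3  {3,4,5,6,7,8}→3
  7 left: {0,3,4,5,6,7,8}→4  {1,2,4,5,6,7,8}→4  {2,3,4,5,6,7,8}→6
  placing 0:c first → 10 extensions
  placing 1:o first → 10 extensions
total linear extensions = 20

20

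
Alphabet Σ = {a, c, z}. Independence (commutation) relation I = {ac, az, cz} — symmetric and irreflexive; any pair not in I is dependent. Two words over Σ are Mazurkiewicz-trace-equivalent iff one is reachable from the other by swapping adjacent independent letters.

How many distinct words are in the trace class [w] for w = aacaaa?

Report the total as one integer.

0(a) covers ∅
1(a) covers 0:a
2(c) covers ∅
3(a) covers 1:a
4(a) covers 3:a
5(a) covers 4:a
floor of heap: 0:a, 2:c
completions by unplaced set U, small U first (add the entries for U minus each lowest piece of U):
  |U|=1: {2}:1  {5}:1
  |U|=2: {2,5}:2  {4,5}:1
  |U|=3: {2,4,5}:3  {3,4,5}:1
  |U|=4: {1,3,4,5}:1  {2,3,4,5}:4
  start at 0(a): 5
  start at 2(c): 1
sum over floor = 6

6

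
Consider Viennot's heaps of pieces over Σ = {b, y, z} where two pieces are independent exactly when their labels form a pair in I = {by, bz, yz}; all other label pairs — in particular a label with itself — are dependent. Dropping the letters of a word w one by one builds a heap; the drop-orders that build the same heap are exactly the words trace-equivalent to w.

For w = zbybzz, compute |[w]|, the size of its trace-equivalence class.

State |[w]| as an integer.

60

drop 0:z onto floor
drop 1:b onto floor
drop 2:y onto floor
drop 3:b onto {1:b}
drop 4:z onto {0:z}
drop 5:z onto {4:z}
ground layer = {0:z, 1:b, 2:y}
drop-orders for the pieces not yet dropped (sum over which currently-grounded one goes next):
  1 to go: {2} 1  {3} 1  {5} 1
  2 to go: {1,3} 1  {2,3} 2  {2,5} 2  {3,5} 2  {4,5} 1
  3 to go: {0,4,5} 1  {1,2,3} 3  {1,3,5} 3  {2,3,5} 6  {2,4,5} 3  {3,4,5} 3
  4 to go: {0,2,4,5} 4  {0,3,4,5} 4  {1,2,3,5} 12  {1,3,4,5} 6  {2,3,4,5} 12
  if 0:z drops first: 30 orders
  if 1:b drops first: 20 orders
  if 2:y drops first: 10 orders
heap linearizations: 60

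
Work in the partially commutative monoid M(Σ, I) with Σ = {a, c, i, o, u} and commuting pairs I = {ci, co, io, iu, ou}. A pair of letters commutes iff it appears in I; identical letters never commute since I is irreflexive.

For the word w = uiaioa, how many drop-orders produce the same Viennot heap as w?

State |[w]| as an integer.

piece 0:u — minimal
piece 1:i — minimal
piece 2:a rests on {0:u, 1:i}
piece 3:i rests on {2:a}
piece 4:o rests on {2:a}
piece 5:a rests on {3:i, 4:o}
minimal pieces: {0:u, 1:i}
ways to finish when only these pieces remain (= sum over removing one remaining piece with nothing left below it):
  1 left: {5}→1
  2 left: {3,5}→1  {4,5}→1
  3 left: {3,4,5}→2
  4 left: {2,3,4,5}→2
  placing 0:u first → 2 extensions
  placing 1:i first → 2 extensions
total linear extensions = 4

4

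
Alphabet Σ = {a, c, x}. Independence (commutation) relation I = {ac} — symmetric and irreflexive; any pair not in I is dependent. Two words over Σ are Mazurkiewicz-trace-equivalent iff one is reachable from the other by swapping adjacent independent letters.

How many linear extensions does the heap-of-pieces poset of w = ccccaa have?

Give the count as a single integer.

15

piece 0:c — minimal
piece 1:c rests on {0:c}
piece 2:c rests on {1:c}
piece 3:c rests on {2:c}
piece 4:a — minimal
piece 5:a rests on {4:a}
minimal pieces: {0:c, 4:a}
ways to finish when only these pieces remain (= sum over removing one remaining piece with nothing left below it):
  1 left: {3}→1  {5}→1
  2 left: {2,3}→1  {3,5}→2  {4,5}→1
  3 left: {1,2,3}→1  {2,3,5}→3  {3,4,5}→3
  4 left: {0,1,2,3}→1  {1,2,3,5}→4  {2,3,4,5}→6
  placing 0:c first → 10 extensions
  placing 4:a first → 5 extensions
total linear extensions = 15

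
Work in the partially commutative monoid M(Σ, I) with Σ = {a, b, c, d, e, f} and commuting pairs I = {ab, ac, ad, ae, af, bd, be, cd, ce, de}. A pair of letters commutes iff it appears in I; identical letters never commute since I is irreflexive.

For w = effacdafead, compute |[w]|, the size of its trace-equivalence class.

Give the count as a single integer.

660

0(e) covers ∅
1(f) covers 0:e
2(f) covers 1:f
3(a) covers ∅
4(c) covers 2:f
5(d) covers 2:f
6(a) covers 3:a
7(f) covers 4:c, 5:d
8(e) covers 7:f
9(a) covers 6:a
10(d) covers 7:f
floor of heap: 0:e, 3:a
completions by unplaced set U, small U first (add the entries for U minus each lowest piece of U):
  |U|=1: {8}:1  {9}:1  {10}:1
  |U|=2: {6,9}:1  {8,9}:2  {8,10}:2  {9,10}:2
  |U|=3: {3,6,9}:1  {6,8,9}:3  {6,9,10}:3  {7,8,10}:2  {8,9,10}:6
  |U|=4: {3,6,8,9}:4  {3,6,9,10}:4  {4,7,8,10}:2  {5,7,8,10}:2  {6,8,9,10}:12  {7,8,9,10}:8
  |U|=5: {3,6,8,9,10}:20  {4,5,7,8,10}:4  {4,7,8,9,10}:10  {5,7,8,9,10}:10  {6,7,8,9,10}:20
  |U|=6: {2,4,5,7,8,10}:4  {3,6,7,8,9,10}:40  {4,5,7,8,9,10}:24  {4,6,7,8,9,10}:30  {5,6,7,8,9,10}:30
  |U|=7: {1,2,4,5,7,8,10}:4  {2,4,5,7,8,9,10}:28  {3,4,6,7,8,9,10}:70  {3,5,6,7,8,9,10}:70  {4,5,6,7,8,9,10}:84
  |U|=8: {0,1,2,4,5,7,8,10}:4  {1,2,4,5,7,8,9,10}:32  {2,4,5,6,7,8,9,10}:112  {3,4,5,6,7,8,9,10}:224
  |U|=9: {0,1,2,4,5,7,8,9,10}:36  {1,2,4,5,6,7,8,9,10}:144  {2,3,4,5,6,7,8,9,10}:336
  start at 0(e): 480
  start at 3(a): 180
sum over floor = 660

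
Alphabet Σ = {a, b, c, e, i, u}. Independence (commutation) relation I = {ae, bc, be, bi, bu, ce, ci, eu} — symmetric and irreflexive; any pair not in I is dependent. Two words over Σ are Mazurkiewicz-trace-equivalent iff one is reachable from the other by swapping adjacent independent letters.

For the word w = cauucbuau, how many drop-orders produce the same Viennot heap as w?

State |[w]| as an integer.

5

piece 0:c — minimal
piece 1:a rests on {0:c}
piece 2:u rests on {1:a}
piece 3:u rests on {2:u}
piece 4:c rests on {3:u}
piece 5:b rests on {1:a}
piece 6:u rests on {4:c}
piece 7:a rests on {5:b, 6:u}
piece 8:u rests on {7:a}
minimal pieces: {0:c}
ways to finish when only these pieces remain (= sum over removing one remaining piece with nothing left below it):
  1 left: {8}→1
  2 left: {7,8}→1
  3 left: {5,7,8}→1  {6,7,8}→1
  4 left: {4,6,7,8}→1  {5,6,7,8}→2
  5 left: {3,4,6,7,8}→1  {4,5,6,7,8}→3
  6 left: {2,3,4,6,7,8}→1  {3,4,5,6,7,8}→4
  7 left: {2,3,4,5,6,7,8}→5
  placing 0:c first → 5 extensions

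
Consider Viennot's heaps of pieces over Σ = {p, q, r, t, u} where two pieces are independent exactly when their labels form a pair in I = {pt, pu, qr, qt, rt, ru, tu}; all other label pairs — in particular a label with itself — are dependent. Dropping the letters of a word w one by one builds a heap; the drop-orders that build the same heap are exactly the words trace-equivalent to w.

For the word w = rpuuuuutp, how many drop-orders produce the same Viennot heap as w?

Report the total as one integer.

0(r) covers ∅
1(p) covers 0:r
2(u) covers ∅
3(u) covers 2:u
4(u) covers 3:u
5(u) covers 4:u
6(u) covers 5:u
7(t) covers ∅
8(p) covers 1:p
floor of heap: 0:r, 2:u, 7:t
completions by unplaced set U, small U first (add the entries for U minus each lowest piece of U):
  |U|=1: {6}:1  {7}:1  {8}:1
  |U|=2: {1,8}:1  {5,6}:1  {6,7}:2  {6,8}:2  {7,8}:2
  |U|=3: {0,1,8}:1  {1,6,8}:3  {1,7,8}:3  {4,5,6}:1  {5,6,7}:3  {5,6,8}:3  {6,7,8}:6
  |U|=4: {0,1,6,8}:4  {0,1,7,8}:4  {1,5,6,8}:6  {1,6,7,8}:12  {3,4,5,6}:1  {4,5,6,7}:4  {4,5,6,8}:4  {5,6,7,8}:12
  |U|=5: {0,1,5,6,8}:10  {0,1,6,7,8}:20  {1,4,5,6,8}:10  {1,5,6,7,8}:30  {2,3,4,5,6}:1  {3,4,5,6,7}:5  {3,4,5,6,8}:5  {4,5,6,7,8}:20
  |U|=6: {0,1,4,5,6,8}:20  {0,1,5,6,7,8}:60  {1,3,4,5,6,8}:15  {1,4,5,6,7,8}:60  {2,3,4,5,6,7}:6  {2,3,4,5,6,8}:6  {3,4,5,6,7,8}:30
  |U|=7: {0,1,3,4,5,6,8}:35  {0,1,4,5,6,7,8}:140  {1,2,3,4,5,6,8}:21  {1,3,4,5,6,7,8}:105  {2,3,4,5,6,7,8}:42
  start at 0(r): 168
  start at 2(u): 280
  start at 7(t): 56
sum over floor = 504

504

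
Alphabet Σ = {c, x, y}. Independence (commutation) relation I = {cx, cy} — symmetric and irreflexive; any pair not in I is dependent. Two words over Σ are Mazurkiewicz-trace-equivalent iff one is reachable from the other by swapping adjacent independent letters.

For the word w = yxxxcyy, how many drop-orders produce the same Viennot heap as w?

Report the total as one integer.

7

#0=y has no predecessor
#1=x depends on [0:y]
#2=x depends on [1:x]
#3=x depends on [2:x]
#4=c has no predecessor
#5=y depends on [3:x]
#6=y depends on [5:y]
sources: [0:y, 4:c]
N(rest) = Σ N(rest − s) over sources s of rest; N(one piece) = 1:
  size 1 → [4]=1  [6]=1
  size 2 → [4,6]=2  [5,6]=1
  size 3 → [3,5,6]=1  [4,5,6]=3
  size 4 → [2,3,5,6]=1  [3,4,5,6]=4
  size 5 → [1,2,3,5,6]=1  [2,3,4,5,6]=5
  first=0(y) contributes 6
  first=4(c) contributes 1
|[w]| = 7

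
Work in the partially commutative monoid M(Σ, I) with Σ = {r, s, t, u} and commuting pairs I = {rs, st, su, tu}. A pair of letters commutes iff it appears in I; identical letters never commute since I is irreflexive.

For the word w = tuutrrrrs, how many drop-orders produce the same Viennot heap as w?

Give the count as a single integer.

piece 0:t — minimal
piece 1:u — minimal
piece 2:u rests on {1:u}
piece 3:t rests on {0:t}
piece 4:r rests on {2:u, 3:t}
piece 5:r rests on {4:r}
piece 6:r rests on {5:r}
piece 7:r rests on {6:r}
piece 8:s — minimal
minimal pieces: {0:t, 1:u, 8:s}
ways to finish when only these pieces remain (= sum over removing one remaining piece with nothing left below it):
  1 left: {7}→1  {8}→1
  2 left: {6,7}→1  {7,8}→2
  3 left: {5,6,7}→1  {6,7,8}→3
  4 left: {4,5,6,7}→1  {5,6,7,8}→4
  5 left: {2,4,5,6,7}→1  {3,4,5,6,7}→1  {4,5,6,7,8}→5
  6 left: {0,3,4,5,6,7}→1  {1,2,4,5,6,7}→1  {2,3,4,5,6,7}→2  {2,4,5,6,7,8}→6  {3,4,5,6,7,8}→6
  7 left: {0,2,3,4,5,6,7}→3  {0,3,4,5,6,7,8}→7  {1,2,3,4,5,6,7}→3  {1,2,4,5,6,7,8}→7  {2,3,4,5,6,7,8}→14
  placing 0:t first → 24 extensions
  placing 1:u first → 24 extensions
  placing 8:s first → 6 extensions
total linear extensions = 54

54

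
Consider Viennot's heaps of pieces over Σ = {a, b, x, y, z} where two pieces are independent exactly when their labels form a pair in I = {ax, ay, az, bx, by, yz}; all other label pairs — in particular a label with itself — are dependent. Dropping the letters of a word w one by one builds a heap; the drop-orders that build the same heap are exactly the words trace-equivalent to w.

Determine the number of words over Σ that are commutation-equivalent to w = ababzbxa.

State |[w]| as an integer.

3

#0=a has no predecessor
#1=b depends on [0:a]
#2=a depends on [1:b]
#3=b depends on [2:a]
#4=z depends on [3:b]
#5=b depends on [4:z]
#6=x depends on [4:z]
#7=a depends on [5:b]
sources: [0:a]
N(rest) = Σ N(rest − s) over sources s of rest; N(one piece) = 1:
  size 1 → [6]=1  [7]=1
  size 2 → [5,7]=1  [6,7]=2
  size 3 → [5,6,7]=3
  size 4 → [4,5,6,7]=3
  size 5 → [3,4,5,6,7]=3
  size 6 → [2,3,4,5,6,7]=3
  first=0(a) contributes 3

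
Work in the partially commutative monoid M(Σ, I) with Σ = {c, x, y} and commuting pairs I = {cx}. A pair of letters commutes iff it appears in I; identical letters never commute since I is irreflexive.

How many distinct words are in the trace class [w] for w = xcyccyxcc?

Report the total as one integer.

0(x) covers ∅
1(c) covers ∅
2(y) covers 0:x, 1:c
3(c) covers 2:y
4(c) covers 3:c
5(y) covers 4:c
6(x) covers 5:y
7(c) covers 5:y
8(c) covers 7:c
floor of heap: 0:x, 1:c
completions by unplaced set U, small U first (add the entries for U minus each lowest piece of U):
  |U|=1: {6}:1  {8}:1
  |U|=2: {6,8}:2  {7,8}:1
  |U|=3: {6,7,8}:3
  |U|=4: {5,6,7,8}:3
  |U|=5: {4,5,6,7,8}:3
  |U|=6: {3,4,5,6,7,8}:3
  |U|=7: {2,3,4,5,6,7,8}:3
  start at 0(x): 3
  start at 1(c): 3
sum over floor = 6

6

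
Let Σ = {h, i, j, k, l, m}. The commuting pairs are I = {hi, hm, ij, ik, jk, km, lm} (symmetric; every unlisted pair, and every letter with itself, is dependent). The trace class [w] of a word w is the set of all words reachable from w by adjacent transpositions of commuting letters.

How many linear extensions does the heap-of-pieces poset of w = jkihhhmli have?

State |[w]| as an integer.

piece 0:j — minimal
piece 1:k — minimal
piece 2:i — minimal
piece 3:h rests on {0:j, 1:k}
piece 4:h rests on {3:h}
piece 5:h rests on {4:h}
piece 6:m rests on {0:j, 2:i}
piece 7:l rests on {2:i, 5:h}
piece 8:i rests on {6:m, 7:l}
minimal pieces: {0:j, 1:k, 2:i}
ways to finish when only these pieces remain (= sum over removing one remaining piece with nothing left below it):
  1 left: {8}→1
  2 left: {6,8}→1  {7,8}→1
  3 left: {5,7,8}→1  {6,7,8}→2
  4 left: {2,6,7,8}→2  {4,5,7,8}→1  {5,6,7,8}→3
  5 left: {2,5,6,7,8}→5  {3,4,5,7,8}→1  {4,5,6,7,8}→4
  6 left: {1,3,4,5,7,8}→1  {2,4,5,6,7,8}→9  {3,4,5,6,7,8}→5
  7 left: {0,3,4,5,6,7,8}→5  {1,3,4,5,6,7,8}→6  {2,3,4,5,6,7,8}→14
  placing 0:j first → 20 extensions
  placing 1:k first → 19 extensions
  placing 2:i first → 11 extensions
total linear extensions = 50

50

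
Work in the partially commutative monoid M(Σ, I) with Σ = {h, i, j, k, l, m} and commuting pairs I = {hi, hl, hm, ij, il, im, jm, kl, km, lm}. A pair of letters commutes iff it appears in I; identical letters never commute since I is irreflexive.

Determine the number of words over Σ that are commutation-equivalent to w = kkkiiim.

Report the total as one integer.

drop 0:k onto floor
drop 1:k onto {0:k}
drop 2:k onto {1:k}
drop 3:i onto {2:k}
drop 4:i onto {3:i}
drop 5:i onto {4:i}
drop 6:m onto floor
ground layer = {0:k, 6:m}
drop-orders for the pieces not yet dropped (sum over which currently-grounded one goes next):
  1 to go: {5} 1  {6} 1
  2 to go: {4,5} 1  {5,6} 2
  3 to go: {3,4,5} 1  {4,5,6} 3
  4 to go: {2,3,4,5} 1  {3,4,5,6} 4
  5 to go: {1,2,3,4,5} 1  {2,3,4,5,6} 5
  if 0:k drops first: 6 orders
  if 6:m drops first: 1 orders
heap linearizations: 7

7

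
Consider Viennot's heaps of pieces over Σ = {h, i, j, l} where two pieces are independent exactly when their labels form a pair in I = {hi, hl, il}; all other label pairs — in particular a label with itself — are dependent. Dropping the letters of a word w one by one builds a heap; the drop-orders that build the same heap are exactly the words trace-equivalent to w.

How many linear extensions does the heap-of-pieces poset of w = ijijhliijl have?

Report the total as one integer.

#0=i has no predecessor
#1=j depends on [0:i]
#2=i depends on [1:j]
#3=j depends on [2:i]
#4=h depends on [3:j]
#5=l depends on [3:j]
#6=i depends on [3:j]
#7=i depends on [6:i]
#8=j depends on [4:h, 5:l, 7:i]
#9=l depends on [8:j]
sources: [0:i]
N(rest) = Σ N(rest − s) over sources s of rest; N(one piece) = 1:
  size 1 → [9]=1
  size 2 → [8,9]=1
  size 3 → [4,8,9]=1  [5,8,9]=1  [7,8,9]=1
  size 4 → [4,5,8,9]=2  [4,7,8,9]=2  [5,7,8,9]=2  [6,7,8,9]=1
  size 5 → [4,5,7,8,9]=6  [4,6,7,8,9]=3  [5,6,7,8,9]=3
  size 6 → [4,5,6,7,8,9]=12
  size 7 → [3,4,5,6,7,8,9]=12
  size 8 → [2,3,4,5,6,7,8,9]=12
  first=0(i) contributes 12

12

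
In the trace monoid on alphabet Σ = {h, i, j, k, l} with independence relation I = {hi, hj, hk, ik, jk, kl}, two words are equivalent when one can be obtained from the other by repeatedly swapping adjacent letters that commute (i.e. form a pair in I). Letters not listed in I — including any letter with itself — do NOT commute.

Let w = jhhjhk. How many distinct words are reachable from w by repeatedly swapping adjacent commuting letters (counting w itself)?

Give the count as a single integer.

drop 0:j onto floor
drop 1:h onto floor
drop 2:h onto {1:h}
drop 3:j onto {0:j}
drop 4:h onto {2:h}
drop 5:k onto floor
ground layer = {0:j, 1:h, 5:k}
drop-orders for the pieces not yet dropped (sum over which currently-grounded one goes next):
  1 to go: {3} 1  {4} 1  {5} 1
  2 to go: {0,3} 1  {2,4} 1  {3,4} 2  {3,5} 2  {4,5} 2
  3 to go: {0,3,4} 3  {0,3,5} 3  {1,2,4} 1  {2,3,4} 3  {2,4,5} 3  {3,4,5} 6
  4 to go: {0,2,3,4} 6  {0,3,4,5} 12  {1,2,3,4} 4  {1,2,4,5} 4  {2,3,4,5} 12
  if 0:j drops first: 20 orders
  if 1:h drops first: 30 orders
  if 5:k drops first: 10 orders
heap linearizations: 60

60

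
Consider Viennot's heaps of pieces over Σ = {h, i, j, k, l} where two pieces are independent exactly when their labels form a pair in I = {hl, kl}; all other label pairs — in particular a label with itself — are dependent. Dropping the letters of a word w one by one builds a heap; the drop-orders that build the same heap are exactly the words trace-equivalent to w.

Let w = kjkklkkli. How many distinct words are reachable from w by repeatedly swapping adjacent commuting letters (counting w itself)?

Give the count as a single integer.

15

drop 0:k onto floor
drop 1:j onto {0:k}
drop 2:k onto {1:j}
drop 3:k onto {2:k}
drop 4:l onto {1:j}
drop 5:k onto {3:k}
drop 6:k onto {5:k}
drop 7:l onto {4:l}
drop 8:i onto {6:k, 7:l}
ground layer = {0:k}
drop-orders for the pieces not yet dropped (sum over which currently-grounded one goes next):
  1 to go: {8} 1
  2 to go: {6,8} 1  {7,8} 1
  3 to go: {4,7,8} 1  {5,6,8} 1  {6,7,8} 2
  4 to go: {3,5,6,8} 1  {4,6,7,8} 3  {5,6,7,8} 3
  5 to go: {2,3,5,6,8} 1  {3,5,6,7,8} 4  {4,5,6,7,8} 6
  6 to go: {2,3,5,6,7,8} 5  {3,4,5,6,7,8} 10
  7 to go: {2,3,4,5,6,7,8} 15
  if 0:k drops first: 15 orders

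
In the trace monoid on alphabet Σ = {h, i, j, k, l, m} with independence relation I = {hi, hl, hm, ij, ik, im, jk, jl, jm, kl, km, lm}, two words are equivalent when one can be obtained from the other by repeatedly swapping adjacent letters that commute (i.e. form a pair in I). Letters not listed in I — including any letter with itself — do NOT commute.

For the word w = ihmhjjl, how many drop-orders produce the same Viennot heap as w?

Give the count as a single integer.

105

#0=i has no predecessor
#1=h has no predecessor
#2=m has no predecessor
#3=h depends on [1:h]
#4=j depends on [3:h]
#5=j depends on [4:j]
#6=l depends on [0:i]
sources: [0:i, 1:h, 2:m]
N(rest) = Σ N(rest − s) over sources s of rest; N(one piece) = 1:
  size 1 → [2]=1  [5]=1  [6]=1
  size 2 → [0,6]=1  [2,5]=2  [2,6]=2  [4,5]=1  [5,6]=2
  size 3 → [0,2,6]=3  [0,5,6]=3  [2,4,5]=3  [2,5,6]=6  [3,4,5]=1  [4,5,6]=3
  size 4 → [0,2,5,6]=12  [0,4,5,6]=6  [1,3,4,5]=1  [2,3,4,5]=4  [2,4,5,6]=12  [3,4,5,6]=4
  size 5 → [0,2,4,5,6]=30  [0,3,4,5,6]=10  [1,2,3,4,5]=5  [1,3,4,5,6]=5  [2,3,4,5,6]=20
  first=0(i) contributes 30
  first=1(h) contributes 60
  first=2(m) contributes 15
|[w]| = 105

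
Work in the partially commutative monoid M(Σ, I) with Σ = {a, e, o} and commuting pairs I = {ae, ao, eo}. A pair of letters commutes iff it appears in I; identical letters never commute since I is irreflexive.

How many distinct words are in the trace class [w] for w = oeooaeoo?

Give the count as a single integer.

168

#0=o has no predecessor
#1=e has no predecessor
#2=o depends on [0:o]
#3=o depends on [2:o]
#4=a has no predecessor
#5=e depends on [1:e]
#6=o depends on [3:o]
#7=o depends on [6:o]
sources: [0:o, 1:e, 4:a]
N(rest) = Σ N(rest − s) over sources s of rest; N(one piece) = 1:
  size 1 → [4]=1  [5]=1  [7]=1
  size 2 → [1,5]=1  [4,5]=2  [4,7]=2  [5,7]=2  [6,7]=1
  size 3 → [1,4,5]=3  [1,5,7]=3  [3,6,7]=1  [4,5,7]=6  [4,6,7]=3  [5,6,7]=3
  size 4 → [1,4,5,7]=12  [1,5,6,7]=6  [2,3,6,7]=1  [3,4,6,7]=4  [3,5,6,7]=4  [4,5,6,7]=12
  size 5 → [0,2,3,6,7]=1  [1,3,5,6,7]=10  [1,4,5,6,7]=30  [2,3,4,6,7]=5  [2,3,5,6,7]=5  [3,4,5,6,7]=20
  size 6 → [0,2,3,4,6,7]=6  [0,2,3,5,6,7]=6  [1,2,3,5,6,7]=15  [1,3,4,5,6,7]=60  [2,3,4,5,6,7]=30
  first=0(o) contributes 105
  first=1(e) contributes 42
  first=4(a) contributes 21
|[w]| = 168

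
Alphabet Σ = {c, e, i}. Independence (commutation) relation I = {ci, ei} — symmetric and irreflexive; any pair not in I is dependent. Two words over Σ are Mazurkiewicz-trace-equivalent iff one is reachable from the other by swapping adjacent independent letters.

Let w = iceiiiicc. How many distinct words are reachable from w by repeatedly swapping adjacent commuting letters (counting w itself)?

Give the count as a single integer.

#0=i has no predecessor
#1=c has no predecessor
#2=e depends on [1:c]
#3=i depends on [0:i]
#4=i depends on [3:i]
#5=i depends on [4:i]
#6=i depends on [5:i]
#7=c depends on [2:e]
#8=c depends on [7:c]
sources: [0:i, 1:c]
N(rest) = Σ N(rest − s) over sources s of rest; N(one piece) = 1:
  size 1 → [6]=1  [8]=1
  size 2 → [5,6]=1  [6,8]=2  [7,8]=1
  size 3 → [2,7,8]=1  [4,5,6]=1  [5,6,8]=3  [6,7,8]=3
  size 4 → [1,2,7,8]=1  [2,6,7,8]=4  [3,4,5,6]=1  [4,5,6,8]=4  [5,6,7,8]=6
  size 5 → [0,3,4,5,6]=1  [1,2,6,7,8]=5  [2,5,6,7,8]=10  [3,4,5,6,8]=5  [4,5,6,7,8]=10
  size 6 → [0,3,4,5,6,8]=6  [1,2,5,6,7,8]=15  [2,4,5,6,7,8]=20  [3,4,5,6,7,8]=15
  size 7 → [0,3,4,5,6,7,8]=21  [1,2,4,5,6,7,8]=35  [2,3,4,5,6,7,8]=35
  first=0(i) contributes 70
  first=1(c) contributes 56
|[w]| = 126

126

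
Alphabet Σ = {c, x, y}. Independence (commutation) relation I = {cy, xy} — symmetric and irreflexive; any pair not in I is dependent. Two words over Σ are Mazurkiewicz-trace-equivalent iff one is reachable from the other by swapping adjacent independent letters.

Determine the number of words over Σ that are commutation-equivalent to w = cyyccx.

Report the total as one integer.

#0=c has no predecessor
#1=y has no predecessor
#2=y depends on [1:y]
#3=c depends on [0:c]
#4=c depends on [3:c]
#5=x depends on [4:c]
sources: [0:c, 1:y]
N(rest) = Σ N(rest − s) over sources s of rest; N(one piece) = 1:
  size 1 → [2]=1  [5]=1
  size 2 → [1,2]=1  [2,5]=2  [4,5]=1
  size 3 → [1,2,5]=3  [2,4,5]=3  [3,4,5]=1
  size 4 → [0,3,4,5]=1  [1,2,4,5]=6  [2,3,4,5]=4
  first=0(c) contributes 10
  first=1(y) contributes 5
|[w]| = 15

15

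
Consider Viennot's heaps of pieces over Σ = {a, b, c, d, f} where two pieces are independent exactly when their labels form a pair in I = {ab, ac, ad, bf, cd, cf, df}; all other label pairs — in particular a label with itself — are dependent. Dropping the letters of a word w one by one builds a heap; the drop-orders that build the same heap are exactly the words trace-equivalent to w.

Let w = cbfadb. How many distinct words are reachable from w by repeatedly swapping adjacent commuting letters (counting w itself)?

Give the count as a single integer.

#0=c has no predecessor
#1=b depends on [0:c]
#2=f has no predecessor
#3=a depends on [2:f]
#4=d depends on [1:b]
#5=b depends on [4:d]
sources: [0:c, 2:f]
N(rest) = Σ N(rest − s) over sources s of rest; N(one piece) = 1:
  size 1 → [3]=1  [5]=1
  size 2 → [2,3]=1  [3,5]=2  [4,5]=1
  size 3 → [1,4,5]=1  [2,3,5]=3  [3,4,5]=3
  size 4 → [0,1,4,5]=1  [1,3,4,5]=4  [2,3,4,5]=6
  first=0(c) contributes 10
  first=2(f) contributes 5
|[w]| = 15

15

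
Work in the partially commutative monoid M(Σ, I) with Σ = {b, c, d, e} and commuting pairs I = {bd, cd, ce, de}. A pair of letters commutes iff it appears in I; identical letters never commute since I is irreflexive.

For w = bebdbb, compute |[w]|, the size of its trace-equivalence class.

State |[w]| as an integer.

piece 0:b — minimal
piece 1:e rests on {0:b}
piece 2:b rests on {1:e}
piece 3:d — minimal
piece 4:b rests on {2:b}
piece 5:b rests on {4:b}
minimal pieces: {0:b, 3:d}
ways to finish when only these pieces remain (= sum over removing one remaining piece with nothing left below it):
  1 left: {3}→1  {5}→1
  2 left: {3,5}→2  {4,5}→1
  3 left: {2,4,5}→1  {3,4,5}→3
  4 left: {1,2,4,5}→1  {2,3,4,5}→4
  placing 0:b first → 5 extensions
  placing 3:d first → 1 extensions
total linear extensions = 6

6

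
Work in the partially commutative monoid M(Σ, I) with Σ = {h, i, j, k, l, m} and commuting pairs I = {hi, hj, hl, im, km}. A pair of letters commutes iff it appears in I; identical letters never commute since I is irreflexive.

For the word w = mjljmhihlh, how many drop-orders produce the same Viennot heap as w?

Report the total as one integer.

piece 0:m — minimal
piece 1:j rests on {0:m}
piece 2:l rests on {1:j}
piece 3:j rests on {2:l}
piece 4:m rests on {3:j}
piece 5:h rests on {4:m}
piece 6:i rests on {3:j}
piece 7:h rests on {5:h}
piece 8:l rests on {4:m, 6:i}
piece 9:h rests on {7:h}
minimal pieces: {0:m}
ways to finish when only these pieces remain (= sum over removing one remaining piece with nothing left below it):
  1 left: {8}→1  {9}→1
  2 left: {6,8}→1  {7,9}→1  {8,9}→2
  3 left: {5,7,9}→1  {6,8,9}→3  {7,8,9}→3
  4 left: {5,7,8,9}→4  {6,7,8,9}→6
  5 left: {4,5,7,8,9}→4  {5,6,7,8,9}→10
  6 left: {4,5,6,7,8,9}→14
  7 left: {3,4,5,6,7,8,9}→14
  8 left: {2,3,4,5,6,7,8,9}→14
  placing 0:m first → 14 extensions

14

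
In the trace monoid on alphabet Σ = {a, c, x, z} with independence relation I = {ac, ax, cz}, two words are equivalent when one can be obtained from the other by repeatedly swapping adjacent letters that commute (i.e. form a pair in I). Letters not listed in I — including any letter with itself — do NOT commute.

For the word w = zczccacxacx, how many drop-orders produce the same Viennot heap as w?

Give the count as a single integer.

265

#0=z has no predecessor
#1=c has no predecessor
#2=z depends on [0:z]
#3=c depends on [1:c]
#4=c depends on [3:c]
#5=a depends on [2:z]
#6=c depends on [4:c]
#7=x depends on [2:z, 6:c]
#8=a depends on [5:a]
#9=c depends on [7:x]
#10=x depends on [9:c]
sources: [0:z, 1:c]
N(rest) = Σ N(rest − s) over sources s of rest; N(one piece) = 1:
  size 1 → [8]=1  [10]=1
  size 2 → [5,8]=1  [8,10]=2  [9,10]=1
  size 3 → [5,8,10]=3  [7,9,10]=1  [8,9,10]=3
  size 4 → [5,8,9,10]=6  [6,7,9,10]=1  [7,8,9,10]=4
  size 5 → [4,6,7,9,10]=1  [5,7,8,9,10]=10  [6,7,8,9,10]=5
  size 6 → [2,5,7,8,9,10]=10  [3,4,6,7,9,10]=1  [4,6,7,8,9,10]=6  [5,6,7,8,9,10]=15
  size 7 → [0,2,5,7,8,9,10]=10  [1,3,4,6,7,9,10]=1  [2,5,6,7,8,9,10]=25  [3,4,6,7,8,9,10]=7  [4,5,6,7,8,9,10]=21
  size 8 → [0,2,5,6,7,8,9,10]=35  [1,3,4,6,7,8,9,10]=8  [2,4,5,6,7,8,9,10]=46  [3,4,5,6,7,8,9,10]=28
  size 9 → [0,2,4,5,6,7,8,9,10]=81  [1,3,4,5,6,7,8,9,10]=36  [2,3,4,5,6,7,8,9,10]=74
  first=0(z) contributes 110
  first=1(c) contributes 155
|[w]| = 265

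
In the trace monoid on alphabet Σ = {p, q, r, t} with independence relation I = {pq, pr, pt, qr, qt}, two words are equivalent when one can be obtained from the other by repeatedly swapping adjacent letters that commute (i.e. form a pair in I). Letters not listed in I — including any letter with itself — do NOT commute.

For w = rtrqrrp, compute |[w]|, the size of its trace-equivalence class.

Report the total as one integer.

drop 0:r onto floor
drop 1:t onto {0:r}
drop 2:r onto {1:t}
drop 3:q onto floor
drop 4:r onto {2:r}
drop 5:r onto {4:r}
drop 6:p onto floor
ground layer = {0:r, 3:q, 6:p}
drop-orders for the pieces not yet dropped (sum over which currently-grounded one goes next):
  1 to go: {3} 1  {5} 1  {6} 1
  2 to go: {3,5} 2  {3,6} 2  {4,5} 1  {5,6} 2
  3 to go: {2,4,5} 1  {3,4,5} 3  {3,5,6} 6  {4,5,6} 3
  4 to go: {1,2,4,5} 1  {2,3,4,5} 4  {2,4,5,6} 4  {3,4,5,6} 12
  5 to go: {0,1,2,4,5} 1  {1,2,3,4,5} 5  {1,2,4,5,6} 5  {2,3,4,5,6} 20
  if 0:r drops first: 30 orders
  if 3:q drops first: 6 orders
  if 6:p drops first: 6 orders
heap linearizations: 42

42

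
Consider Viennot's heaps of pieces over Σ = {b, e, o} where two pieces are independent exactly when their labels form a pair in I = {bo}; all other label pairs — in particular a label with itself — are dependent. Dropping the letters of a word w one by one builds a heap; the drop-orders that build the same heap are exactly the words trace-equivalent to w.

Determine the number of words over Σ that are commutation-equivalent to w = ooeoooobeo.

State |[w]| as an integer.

#0=o has no predecessor
#1=o depends on [0:o]
#2=e depends on [1:o]
#3=o depends on [2:e]
#4=o depends on [3:o]
#5=o depends on [4:o]
#6=o depends on [5:o]
#7=b depends on [2:e]
#8=e depends on [6:o, 7:b]
#9=o depends on [8:e]
sources: [0:o]
N(rest) = Σ N(rest − s) over sources s of rest; N(one piece) = 1:
  size 1 → [9]=1
  size 2 → [8,9]=1
  size 3 → [6,8,9]=1  [7,8,9]=1
  size 4 → [5,6,8,9]=1  [6,7,8,9]=2
  size 5 → [4,5,6,8,9]=1  [5,6,7,8,9]=3
  size 6 → [3,4,5,6,8,9]=1  [4,5,6,7,8,9]=4
  size 7 → [3,4,5,6,7,8,9]=5
  size 8 → [2,3,4,5,6,7,8,9]=5
  first=0(o) contributes 5

5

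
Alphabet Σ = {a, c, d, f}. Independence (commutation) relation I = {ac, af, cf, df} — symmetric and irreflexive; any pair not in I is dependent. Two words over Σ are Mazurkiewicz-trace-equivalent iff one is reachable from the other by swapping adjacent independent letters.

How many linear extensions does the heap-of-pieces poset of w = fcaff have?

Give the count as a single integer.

piece 0:f — minimal
piece 1:c — minimal
piece 2:a — minimal
piece 3:f rests on {0:f}
piece 4:f rests on {3:f}
minimal pieces: {0:f, 1:c, 2:a}
ways to finish when only these pieces remain (= sum over removing one remaining piece with nothing left below it):
  1 left: {1}→1  {2}→1  {4}→1
  2 left: {1,2}→2  {1,4}→2  {2,4}→2  {3,4}→1
  3 left: {0,3,4}→1  {1,2,4}→6  {1,3,4}→3  {2,3,4}→3
  placing 0:f first → 12 extensions
  placing 1:c first → 4 extensions
  placing 2:a first → 4 extensions
total linear extensions = 20

20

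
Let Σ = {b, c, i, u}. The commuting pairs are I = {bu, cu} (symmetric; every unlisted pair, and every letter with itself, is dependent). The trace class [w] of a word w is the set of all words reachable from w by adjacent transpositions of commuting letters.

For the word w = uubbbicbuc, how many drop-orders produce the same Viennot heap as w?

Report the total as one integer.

40

piece 0:u — minimal
piece 1:u rests on {0:u}
piece 2:b — minimal
piece 3:b rests on {2:b}
piece 4:b rests on {3:b}
piece 5:i rests on {1:u, 4:b}
piece 6:c rests on {5:i}
piece 7:b rests on {6:c}
piece 8:u rests on {5:i}
piece 9:c rests on {7:b}
minimal pieces: {0:u, 2:b}
ways to finish when only these pieces remain (= sum over removing one remaining piece with nothing left below it):
  1 left: {8}→1  {9}→1
  2 left: {7,9}→1  {8,9}→2
  3 left: {6,7,9}→1  {7,8,9}→3
  4 left: {6,7,8,9}→4
  5 left: {5,6,7,8,9}→4
  6 left: {1,5,6,7,8,9}→4  {4,5,6,7,8,9}→4
  7 left: {0,1,5,6,7,8,9}→4  {1,4,5,6,7,8,9}→8  {3,4,5,6,7,8,9}→4
  8 left: {0,1,4,5,6,7,8,9}→12  {1,3,4,5,6,7,8,9}→12  {2,3,4,5,6,7,8,9}→4
  placing 0:u first → 16 extensions
  placing 2:b first → 24 extensions
total linear extensions = 40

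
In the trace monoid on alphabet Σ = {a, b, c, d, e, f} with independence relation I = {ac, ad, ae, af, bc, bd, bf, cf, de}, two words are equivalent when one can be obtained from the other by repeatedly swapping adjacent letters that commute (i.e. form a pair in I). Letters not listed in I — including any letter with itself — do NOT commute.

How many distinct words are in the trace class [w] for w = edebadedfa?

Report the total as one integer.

399

piece 0:e — minimal
piece 1:d — minimal
piece 2:e rests on {0:e}
piece 3:b rests on {2:e}
piece 4:a rests on {3:b}
piece 5:d rests on {1:d}
piece 6:e rests on {3:b}
piece 7:d rests on {5:d}
piece 8:f rests on {6:e, 7:d}
piece 9:a rests on {4:a}
minimal pieces: {0:e, 1:d}
ways to finish when only these pieces remain (= sum over removing one remaining piece with nothing left below it):
  1 left: {8}→1  {9}→1
  2 left: {4,9}→1  {6,8}→1  {7,8}→1  {8,9}→2
  3 left: {4,8,9}→3  {5,7,8}→1  {6,7,8}→2  {6,8,9}→3  {7,8,9}→3
  4 left: {1,5,7,8}→1  {4,6,8,9}→6  {4,7,8,9}→6  {5,6,7,8}→3  {5,7,8,9}→4  {6,7,8,9}→8
  5 left: {1,5,6,7,8}→4  {1,5,7,8,9}→5  {3,4,6,8,9}→6  {4,5,7,8,9}→10  {4,6,7,8,9}→20  {5,6,7,8,9}→15
  6 left: {1,4,5,7,8,9}→15  {1,5,6,7,8,9}→24  {2,3,4,6,8,9}→6  {3,4,6,7,8,9}→26  {4,5,6,7,8,9}→45
  7 left: {0,2,3,4,6,8,9}→6  {1,4,5,6,7,8,9}→84  {2,3,4,6,7,8,9}→32  {3,4,5,6,7,8,9}→71
  8 left: {0,2,3,4,6,7,8,9}→38  {1,3,4,5,6,7,8,9}→155  {2,3,4,5,6,7,8,9}→103
  placing 0:e first → 258 extensions
  placing 1:d first → 141 extensions
total linear extensions = 399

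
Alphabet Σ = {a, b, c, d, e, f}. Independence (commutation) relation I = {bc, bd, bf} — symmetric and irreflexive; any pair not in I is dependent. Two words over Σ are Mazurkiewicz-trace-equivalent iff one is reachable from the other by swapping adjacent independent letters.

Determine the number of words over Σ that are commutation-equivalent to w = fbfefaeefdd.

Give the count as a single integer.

drop 0:f onto floor
drop 1:b onto floor
drop 2:f onto {0:f}
drop 3:e onto {1:b, 2:f}
drop 4:f onto {3:e}
drop 5:a onto {4:f}
drop 6:e onto {5:a}
drop 7:e onto {6:e}
drop 8:f onto {7:e}
drop 9:d onto {8:f}
drop 10:d onto {9:d}
ground layer = {0:f, 1:b}
drop-orders for the pieces not yet dropped (sum over which currently-grounded one goes next):
  1 to go: {10} 1
  2 to go: {9,10} 1
  3 to go: {8,9,10} 1
  4 to go: {7,8,9,10} 1
  5 to go: {6,7,8,9,10} 1
  6 to go: {5,6,7,8,9,10} 1
  7 to go: {4,5,6,7,8,9,10} 1
  8 to go: {3,4,5,6,7,8,9,10} 1
  9 to go: {1,3,4,5,6,7,8,9,10} 1  {2,3,4,5,6,7,8,9,10} 1
  if 0:f drops first: 2 orders
  if 1:b drops first: 1 orders
heap linearizations: 3

3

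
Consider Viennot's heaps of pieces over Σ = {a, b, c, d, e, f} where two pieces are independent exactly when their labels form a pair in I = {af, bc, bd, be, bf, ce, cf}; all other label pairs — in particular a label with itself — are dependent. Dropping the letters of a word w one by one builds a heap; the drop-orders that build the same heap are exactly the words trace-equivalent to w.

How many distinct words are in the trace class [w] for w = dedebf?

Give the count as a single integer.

6

drop 0:d onto floor
drop 1:e onto {0:d}
drop 2:d onto {1:e}
drop 3:e onto {2:d}
drop 4:b onto floor
drop 5:f onto {3:e}
ground layer = {0:d, 4:b}
drop-orders for the pieces not yet dropped (sum over which currently-grounded one goes next):
  1 to go: {4} 1  {5} 1
  2 to go: {3,5} 1  {4,5} 2
  3 to go: {2,3,5} 1  {3,4,5} 3
  4 to go: {1,2,3,5} 1  {2,3,4,5} 4
  if 0:d drops first: 5 orders
  if 4:b drops first: 1 orders
heap linearizations: 6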